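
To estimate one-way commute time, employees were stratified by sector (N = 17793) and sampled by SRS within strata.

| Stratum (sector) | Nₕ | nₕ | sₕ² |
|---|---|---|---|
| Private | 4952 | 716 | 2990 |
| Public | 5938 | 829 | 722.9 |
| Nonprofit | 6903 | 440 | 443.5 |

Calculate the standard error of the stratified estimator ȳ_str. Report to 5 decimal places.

Var(ȳ_str) = Σₕ Wₕ²(1 − fₕ)sₕ²/nₕ with Wₕ = Nₕ/N, N = 17793.
Private: Wₕ = 0.27831170; term = 0.27831170²·(1 − 0.14458805)·2990/716 = 0.27669187.
Public: Wₕ = 0.33372675; term = 0.33372675²·(1 − 0.13960930)·722.9/829 = 0.083560577.
Nonprofit: Wₕ = 0.38796156; term = 0.38796156²·(1 − 0.06374040)·443.5/440 = 0.14204129.
Sum = 0.50229374.
SE = √(0.50229374) = 0.70873.

0.70873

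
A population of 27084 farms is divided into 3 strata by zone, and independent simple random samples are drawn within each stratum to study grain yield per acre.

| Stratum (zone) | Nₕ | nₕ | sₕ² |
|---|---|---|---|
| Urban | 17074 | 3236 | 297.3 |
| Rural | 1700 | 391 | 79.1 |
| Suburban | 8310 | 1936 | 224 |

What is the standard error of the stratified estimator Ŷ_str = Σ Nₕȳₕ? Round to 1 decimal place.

Var(Ŷ_str) = Σₕ Nₕ²(1 − fₕ)sₕ²/nₕ.
Urban: 17074²·(1 − 3236/17074)·297.3/3236 = 2.170676 × 10^7.
Rural: 1700²·(1 − 391/1700)·79.1/391 = 450182.17.
Suburban: 8310²·(1 − 1936/8310)·224/1936 = 6.128522 × 10^6.
Sum = 2.8285464 × 10^7.
SE = √(2.8285464 × 10^7) = 5318.4.

5318.4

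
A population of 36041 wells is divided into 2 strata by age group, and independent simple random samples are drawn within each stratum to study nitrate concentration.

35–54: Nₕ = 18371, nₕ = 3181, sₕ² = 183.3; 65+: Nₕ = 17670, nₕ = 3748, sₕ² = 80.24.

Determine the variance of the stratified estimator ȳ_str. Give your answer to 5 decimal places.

0.01643

Var(ȳ_str) = Σₕ Wₕ²(1 − fₕ)sₕ²/nₕ with Wₕ = Nₕ/N, N = 36041.
35–54: Wₕ = 0.50972504; term = 0.50972504²·(1 − 0.17315334)·183.3/3181 = 0.012379289.
65+: Wₕ = 0.49027496; term = 0.49027496²·(1 − 0.21211092)·80.24/3748 = 0.0040544864.
Sum = 0.016433775.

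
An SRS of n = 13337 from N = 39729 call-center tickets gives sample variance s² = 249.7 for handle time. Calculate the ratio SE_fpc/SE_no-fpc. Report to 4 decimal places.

0.8150

f = n/N = 13337/39729 = 0.33569936.
SE_no-fpc = √(s²/n) = 0.13682964; SE_fpc = √((1−f)s²/n) = 0.11152251.
Ratio = √(1−f) = 0.81504640.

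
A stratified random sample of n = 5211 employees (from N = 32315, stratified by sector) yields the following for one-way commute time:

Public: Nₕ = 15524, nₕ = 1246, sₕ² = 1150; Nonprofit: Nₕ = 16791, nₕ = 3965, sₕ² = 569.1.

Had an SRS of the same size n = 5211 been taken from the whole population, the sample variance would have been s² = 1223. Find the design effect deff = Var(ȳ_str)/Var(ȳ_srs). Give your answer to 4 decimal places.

1.1456

Var(ȳ_str) = Σ Wₕ²(1−fₕ)sₕ²/nₕ with Wₕ = Nₕ/32315:
  Public: (15524/32315)²·(1−1246/15524)·1150/1246 = 0.19590363
  Nonprofit: (16791/32315)²·(1−3965/16791)·569.1/3965 = 0.029600897
  → Var(ȳ_str) = 0.22550453.
Var(ȳ_srs) = (1 − 5211/32315)·1223/5211 = 0.19684963.
deff = 0.22550453 / 0.19684963 = 1.1456.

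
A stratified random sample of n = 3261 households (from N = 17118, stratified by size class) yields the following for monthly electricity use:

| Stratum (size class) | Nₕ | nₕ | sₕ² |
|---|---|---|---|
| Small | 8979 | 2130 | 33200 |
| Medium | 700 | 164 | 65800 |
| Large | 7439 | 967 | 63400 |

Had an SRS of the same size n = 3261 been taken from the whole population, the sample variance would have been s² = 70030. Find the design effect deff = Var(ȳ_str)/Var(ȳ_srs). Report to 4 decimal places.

Var(ȳ_str) = Σ Wₕ²(1−fₕ)sₕ²/nₕ with Wₕ = Nₕ/17118:
  Small: (8979/17118)²·(1−2130/8979)·33200/2130 = 3.2712036
  Medium: (700/17118)²·(1−164/700)·65800/164 = 0.51373462
  Large: (7439/17118)²·(1−967/7439)·63400/967 = 10.772334
  → Var(ȳ_str) = 14.557272.
Var(ȳ_srs) = (1 − 3261/17118)·70030/3261 = 17.383992.
deff = 14.557272 / 17.383992 = 0.8374.

0.8374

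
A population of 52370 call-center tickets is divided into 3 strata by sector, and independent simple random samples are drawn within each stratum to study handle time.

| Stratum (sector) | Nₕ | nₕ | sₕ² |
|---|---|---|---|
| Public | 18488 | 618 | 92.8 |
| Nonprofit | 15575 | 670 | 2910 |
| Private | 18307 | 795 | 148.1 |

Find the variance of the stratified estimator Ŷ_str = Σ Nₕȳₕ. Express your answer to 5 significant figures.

Var(Ŷ_str) = Σₕ Nₕ²(1 − fₕ)sₕ²/nₕ.
Public: 18488²·(1 − 618/18488)·92.8/618 = 4.9610544 × 10^7.
Nonprofit: 15575²·(1 − 670/15575)·2910/670 = 1.0082732 × 10^9.
Private: 18307²·(1 − 795/18307)·148.1/795 = 5.9722896 × 10^7.
Sum = 1.1176066 × 10^9.

1.1176 × 10^9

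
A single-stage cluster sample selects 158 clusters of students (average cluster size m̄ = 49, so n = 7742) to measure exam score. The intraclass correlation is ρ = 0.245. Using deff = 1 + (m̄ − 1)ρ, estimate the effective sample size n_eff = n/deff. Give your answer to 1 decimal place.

deff = 1 + (49 − 1)·0.245 = 1 + 11.76 = 12.76.
n_eff = 7742 / 12.76 = 606.7.

606.7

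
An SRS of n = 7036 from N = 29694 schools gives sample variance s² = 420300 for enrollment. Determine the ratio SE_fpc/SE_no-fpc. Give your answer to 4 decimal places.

f = n/N = 7036/29694 = 0.23695023.
SE_no-fpc = √(s²/n) = 7.7288838; SE_fpc = √((1−f)s²/n) = 6.7513903.
Ratio = √(1−f) = 0.87352720.

0.8735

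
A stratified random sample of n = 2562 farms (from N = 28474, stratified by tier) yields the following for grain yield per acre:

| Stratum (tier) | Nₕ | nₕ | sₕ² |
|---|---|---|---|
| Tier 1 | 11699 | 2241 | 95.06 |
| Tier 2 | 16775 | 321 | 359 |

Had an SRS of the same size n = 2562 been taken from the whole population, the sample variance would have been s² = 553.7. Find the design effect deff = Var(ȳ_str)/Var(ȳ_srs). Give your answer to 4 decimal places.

Var(ȳ_str) = Σ Wₕ²(1−fₕ)sₕ²/nₕ with Wₕ = Nₕ/28474:
  Tier 1: (11699/28474)²·(1−2241/11699)·95.06/2241 = 0.0057890466
  Tier 2: (16775/28474)²·(1−321/16775)·359/321 = 0.38073822
  → Var(ȳ_str) = 0.38652727.
Var(ȳ_srs) = (1 − 2562/28474)·553.7/2562 = 0.19667441.
deff = 0.38652727 / 0.19667441 = 1.9653.

1.9653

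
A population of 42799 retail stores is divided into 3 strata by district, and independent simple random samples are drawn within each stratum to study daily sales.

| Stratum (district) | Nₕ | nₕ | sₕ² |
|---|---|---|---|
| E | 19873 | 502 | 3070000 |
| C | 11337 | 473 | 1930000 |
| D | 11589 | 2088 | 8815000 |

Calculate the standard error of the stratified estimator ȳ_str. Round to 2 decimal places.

Var(ȳ_str) = Σₕ Wₕ²(1 − fₕ)sₕ²/nₕ with Wₕ = Nₕ/N, N = 42799.
E: Wₕ = 0.46433328; term = 0.46433328²·(1 − 0.02526040)·3070000/502 = 1285.236.
C: Wₕ = 0.26488937; term = 0.26488937²·(1 − 0.04172180)·1930000/473 = 274.35749.
D: Wₕ = 0.27077735; term = 0.27077735²·(1 − 0.18017085)·8815000/2088 = 253.76975.
Sum = 1813.3632.
SE = √(1813.3632) = 42.58.

42.58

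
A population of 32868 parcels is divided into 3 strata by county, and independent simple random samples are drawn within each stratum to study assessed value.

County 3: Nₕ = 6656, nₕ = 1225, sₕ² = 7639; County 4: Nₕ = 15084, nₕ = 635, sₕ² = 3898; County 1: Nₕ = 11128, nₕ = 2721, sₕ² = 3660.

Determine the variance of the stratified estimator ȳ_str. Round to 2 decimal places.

1.56

Var(ȳ_str) = Σₕ Wₕ²(1 − fₕ)sₕ²/nₕ with Wₕ = Nₕ/N, N = 32868.
County 3: Wₕ = 0.20250700; term = 0.20250700²·(1 − 0.18404447)·7639/1225 = 0.20866374.
County 4: Wₕ = 0.45892662; term = 0.45892662²·(1 − 0.04209759)·3898/635 = 1.2384426.
County 1: Wₕ = 0.33856639; term = 0.33856639²·(1 − 0.24451833)·3660/2721 = 0.11648343.
Sum = 1.5635898.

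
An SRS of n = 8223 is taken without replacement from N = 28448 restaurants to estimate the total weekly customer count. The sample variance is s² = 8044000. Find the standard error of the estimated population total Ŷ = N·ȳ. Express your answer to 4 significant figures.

750200

Var(Ŷ) = N²·Var(ȳ) = N²·(1 − n/N)·s²/n.
f = 8223/28448 = 0.28905371; Var(ȳ) = 0.71094629·8044000/8223 = 695.47026.
Var(Ŷ) = 28448² · 695.47026 = 5.6283623 × 10^11.
SE(Ŷ) = √(5.6283623 × 10^11) = 750200.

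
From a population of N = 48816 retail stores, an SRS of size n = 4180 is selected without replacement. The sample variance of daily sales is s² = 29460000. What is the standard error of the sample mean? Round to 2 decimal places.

Under SRS without replacement, Var(ȳ) = (1 − f)·s²/n with f = n/N = 4180/48816 = 0.08562766.
Var(ȳ) = (1 − 0.08562766)·29460000/4180 = 0.91437234·7047.8469 = 6444.3562.
SE(ȳ) = √(6444.3562) = 80.28.

80.28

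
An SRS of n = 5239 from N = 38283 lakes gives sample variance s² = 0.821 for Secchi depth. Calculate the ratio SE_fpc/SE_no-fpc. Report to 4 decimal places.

f = n/N = 5239/38283 = 0.13684925.
SE_no-fpc = √(s²/n) = 0.012518358; SE_fpc = √((1−f)s²/n) = 0.011630294.
Ratio = √(1−f) = 0.92905906.

0.9291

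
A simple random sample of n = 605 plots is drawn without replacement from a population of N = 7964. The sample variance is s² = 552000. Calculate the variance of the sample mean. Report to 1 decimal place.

Under SRS without replacement, Var(ȳ) = (1 − f)·s²/n with f = n/N = 605/7964 = 0.07596685.
Var(ȳ) = (1 − 0.07596685)·552000/605 = 0.92403315·912.39669 = 843.08479.

843.1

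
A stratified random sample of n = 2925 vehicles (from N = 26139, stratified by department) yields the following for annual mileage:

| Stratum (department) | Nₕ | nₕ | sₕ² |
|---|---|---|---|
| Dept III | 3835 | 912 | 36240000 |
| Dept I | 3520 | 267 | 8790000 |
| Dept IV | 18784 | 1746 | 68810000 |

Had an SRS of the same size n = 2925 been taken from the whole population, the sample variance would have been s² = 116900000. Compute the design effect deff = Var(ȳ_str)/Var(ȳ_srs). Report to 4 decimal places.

Var(ȳ_str) = Σ Wₕ²(1−fₕ)sₕ²/nₕ with Wₕ = Nₕ/26139:
  Dept III: (3835/26139)²·(1−912/3835)·36240000/912 = 651.94296
  Dept I: (3520/26139)²·(1−267/3520)·8790000/267 = 551.72975
  Dept IV: (18784/26139)²·(1−1746/18784)·68810000/1746 = 18460.186
  → Var(ȳ_str) = 19663.859.
Var(ȳ_srs) = (1 − 2925/26139)·116900000/2925 = 35493.567.
deff = 19663.859 / 35493.567 = 0.5540.

0.5540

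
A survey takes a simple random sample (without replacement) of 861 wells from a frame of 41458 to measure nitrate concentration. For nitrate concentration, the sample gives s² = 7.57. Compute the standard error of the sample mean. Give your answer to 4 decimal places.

Under SRS without replacement, Var(ȳ) = (1 − f)·s²/n with f = n/N = 861/41458 = 0.02076801.
Var(ȳ) = (1 − 0.02076801)·7.57/861 = 0.97923199·0.0087921022 = 0.0086095078.
SE(ȳ) = √(0.0086095078) = 0.0928.

0.0928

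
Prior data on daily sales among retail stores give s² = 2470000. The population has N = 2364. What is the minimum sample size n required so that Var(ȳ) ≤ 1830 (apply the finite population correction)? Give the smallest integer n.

Without fpc, n₀ = s²/D = 2470000/1830 = 1349.7268.
With fpc, (1 − n/N)·s²/n ≤ D requires n ≥ n₀/(1 + n₀/N) = 1349.7268/(1 + 1349.7268/2364) = 859.1785.
Rounding up, n = 860.

860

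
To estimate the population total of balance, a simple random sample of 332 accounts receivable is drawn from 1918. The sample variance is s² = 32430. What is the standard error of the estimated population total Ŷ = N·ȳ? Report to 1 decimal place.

17237.7

Var(Ŷ) = N²·Var(ȳ) = N²·(1 − n/N)·s²/n.
f = 332/1918 = 0.17309698; Var(ȳ) = 0.82690302·32430/332 = 80.772485.
Var(Ŷ) = 1918² · 80.772485 = 2.9713968 × 10^8.
SE(Ŷ) = √(2.9713968 × 10^8) = 17237.7.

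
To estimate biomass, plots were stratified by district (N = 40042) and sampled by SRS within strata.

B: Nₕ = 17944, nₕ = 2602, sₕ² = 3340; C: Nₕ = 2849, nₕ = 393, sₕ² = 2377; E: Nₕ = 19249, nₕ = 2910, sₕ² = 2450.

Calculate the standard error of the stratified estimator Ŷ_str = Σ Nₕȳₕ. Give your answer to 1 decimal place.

Var(Ŷ_str) = Σₕ Nₕ²(1 − fₕ)sₕ²/nₕ.
B: 17944²·(1 − 2602/17944)·3340/2602 = 3.5337874 × 10^8.
C: 2849²·(1 − 393/2849)·2377/393 = 4.2321148 × 10^7.
E: 19249²·(1 − 2910/19249)·2450/2910 = 2.6479315 × 10^8.
Sum = 6.6049304 × 10^8.
SE = √(6.6049304 × 10^8) = 25700.1.

25700.1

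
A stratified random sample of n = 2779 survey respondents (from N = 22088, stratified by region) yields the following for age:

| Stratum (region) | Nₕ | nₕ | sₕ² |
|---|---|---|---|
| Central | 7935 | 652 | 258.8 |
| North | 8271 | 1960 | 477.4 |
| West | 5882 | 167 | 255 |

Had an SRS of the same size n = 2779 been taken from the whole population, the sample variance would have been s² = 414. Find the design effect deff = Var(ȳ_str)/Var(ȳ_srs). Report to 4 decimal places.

Var(ȳ_str) = Σ Wₕ²(1−fₕ)sₕ²/nₕ with Wₕ = Nₕ/22088:
  Central: (7935/22088)²·(1−652/7935)·258.8/652 = 0.047017673
  North: (8271/22088)²·(1−1960/8271)·477.4/1960 = 0.026059721
  West: (5882/22088)²·(1−167/5882)·255/167 = 0.10520883
  → Var(ȳ_str) = 0.17828622.
Var(ȳ_srs) = (1 − 2779/22088)·414/2779 = 0.13023124.
deff = 0.17828622 / 0.13023124 = 1.3690.

1.3690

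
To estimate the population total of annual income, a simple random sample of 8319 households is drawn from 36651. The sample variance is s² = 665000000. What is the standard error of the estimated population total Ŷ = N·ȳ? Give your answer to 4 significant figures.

Var(Ŷ) = N²·Var(ȳ) = N²·(1 − n/N)·s²/n.
f = 8319/36651 = 0.22697880; Var(ȳ) = 0.77302120·665000000/8319 = 61793.376.
Var(Ŷ) = 36651² · 61793.376 = 8.3006783 × 10^13.
SE(Ŷ) = √(8.3006783 × 10^13) = 9.111 × 10^6.

9.111 × 10^6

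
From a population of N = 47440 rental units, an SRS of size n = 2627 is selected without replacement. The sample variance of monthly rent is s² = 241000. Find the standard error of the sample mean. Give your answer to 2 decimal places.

9.31

Under SRS without replacement, Var(ȳ) = (1 − f)·s²/n with f = n/N = 2627/47440 = 0.05537521.
Var(ȳ) = (1 − 0.05537521)·241000/2627 = 0.94462479·91.739627 = 86.659526.
SE(ȳ) = √(86.659526) = 9.31.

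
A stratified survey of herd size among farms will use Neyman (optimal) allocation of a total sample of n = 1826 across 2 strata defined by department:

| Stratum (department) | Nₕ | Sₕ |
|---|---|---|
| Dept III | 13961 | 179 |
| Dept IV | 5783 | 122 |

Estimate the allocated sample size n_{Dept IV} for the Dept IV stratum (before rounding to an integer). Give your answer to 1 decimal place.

402.0

Neyman allocation: nₕ = n·NₕSₕ / Σⱼ NⱼSⱼ.
Σ NⱼSⱼ = 13961·179 + 5783·122 = 3.204545 × 10^6.
n_{Dept IV} = 1826·5783·122 / (3.204545 × 10^6) = 402.0.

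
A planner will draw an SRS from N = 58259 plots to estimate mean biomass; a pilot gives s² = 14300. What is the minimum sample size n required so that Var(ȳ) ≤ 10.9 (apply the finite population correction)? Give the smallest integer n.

1284

Without fpc, n₀ = s²/D = 14300/10.9 = 1311.9266.
With fpc, (1 − n/N)·s²/n ≤ D requires n ≥ n₀/(1 + n₀/N) = 1311.9266/(1 + 1311.9266/58259) = 1283.0341.
Rounding up, n = 1284.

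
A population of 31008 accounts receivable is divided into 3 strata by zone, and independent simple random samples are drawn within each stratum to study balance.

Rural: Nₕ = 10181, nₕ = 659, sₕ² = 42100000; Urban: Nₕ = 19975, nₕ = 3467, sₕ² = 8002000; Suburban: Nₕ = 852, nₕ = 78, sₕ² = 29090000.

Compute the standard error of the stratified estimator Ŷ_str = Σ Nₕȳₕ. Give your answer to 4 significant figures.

2.683 × 10^6

Var(Ŷ_str) = Σₕ Nₕ²(1 − fₕ)sₕ²/nₕ.
Rural: 10181²·(1 − 659/10181)·42100000/659 = 6.1932027 × 10^12.
Urban: 19975²·(1 − 3467/19975)·8002000/3467 = 7.6107237 × 10^11.
Suburban: 852²·(1 − 78/852)·29090000/78 = 2.4594029 × 10^11.
Sum = 7.2002154 × 10^12.
SE = √(7.2002154 × 10^12) = 2.683 × 10^6.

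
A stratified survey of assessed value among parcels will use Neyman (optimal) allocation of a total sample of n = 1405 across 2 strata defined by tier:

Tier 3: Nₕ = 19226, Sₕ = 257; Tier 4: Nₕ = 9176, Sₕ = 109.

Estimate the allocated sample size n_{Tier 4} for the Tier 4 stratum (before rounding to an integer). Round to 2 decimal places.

236.53

Neyman allocation: nₕ = n·NₕSₕ / Σⱼ NⱼSⱼ.
Σ NⱼSⱼ = 19226·257 + 9176·109 = 5.941266 × 10^6.
n_{Tier 4} = 1405·9176·109 / (5.941266 × 10^6) = 236.53.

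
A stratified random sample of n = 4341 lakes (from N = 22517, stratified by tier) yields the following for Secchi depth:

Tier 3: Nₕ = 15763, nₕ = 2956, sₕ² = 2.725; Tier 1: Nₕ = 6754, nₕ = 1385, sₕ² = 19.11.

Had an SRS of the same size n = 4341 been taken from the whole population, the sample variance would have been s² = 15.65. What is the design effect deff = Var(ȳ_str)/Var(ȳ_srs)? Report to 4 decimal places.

0.4652

Var(ȳ_str) = Σ Wₕ²(1−fₕ)sₕ²/nₕ with Wₕ = Nₕ/22517:
  Tier 3: (15763/22517)²·(1−2956/15763)·2.725/2956 = 3.6705176 × 10^-4
  Tier 1: (6754/22517)²·(1−1385/6754)·19.11/1385 = 9.8683449 × 10^-4
  → Var(ȳ_str) = 0.0013538863.
Var(ȳ_srs) = (1 − 4341/22517)·15.65/4341 = 0.0029101297.
deff = 0.0013538863 / 0.0029101297 = 0.4652.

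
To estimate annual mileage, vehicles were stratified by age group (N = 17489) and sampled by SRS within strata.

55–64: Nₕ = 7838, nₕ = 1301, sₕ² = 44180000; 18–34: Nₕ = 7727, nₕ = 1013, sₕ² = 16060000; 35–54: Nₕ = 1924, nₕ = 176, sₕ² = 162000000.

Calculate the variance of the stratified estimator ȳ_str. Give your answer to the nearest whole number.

Var(ȳ_str) = Σₕ Wₕ²(1 − fₕ)sₕ²/nₕ with Wₕ = Nₕ/N, N = 17489.
55–64: Wₕ = 0.44816742; term = 0.44816742²·(1 − 0.16598622)·44180000/1301 = 5688.5582.
18–34: Wₕ = 0.44182057; term = 0.44182057²·(1 − 0.13109874)·16060000/1013 = 2689.047.
35–54: Wₕ = 0.11001201; term = 0.11001201²·(1 − 0.09147609)·162000000/176 = 10120.894.
Sum = 18498.499.

18498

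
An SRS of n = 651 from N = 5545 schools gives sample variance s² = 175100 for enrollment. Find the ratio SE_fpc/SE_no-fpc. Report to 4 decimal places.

f = n/N = 651/5545 = 0.11740307.
SE_no-fpc = √(s²/n) = 16.40033; SE_fpc = √((1−f)s²/n) = 15.407557.
Ratio = √(1−f) = 0.93946630.

0.9395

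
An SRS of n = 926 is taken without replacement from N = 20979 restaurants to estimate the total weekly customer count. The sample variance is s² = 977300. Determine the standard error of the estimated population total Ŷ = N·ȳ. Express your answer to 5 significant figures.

Var(Ŷ) = N²·Var(ȳ) = N²·(1 − n/N)·s²/n.
f = 926/20979 = 0.04413938; Var(ȳ) = 0.95586062·977300/926 = 1008.8149.
Var(Ŷ) = 20979² · 1008.8149 = 4.4399804 × 10^11.
SE(Ŷ) = √(4.4399804 × 10^11) = 666330.

666330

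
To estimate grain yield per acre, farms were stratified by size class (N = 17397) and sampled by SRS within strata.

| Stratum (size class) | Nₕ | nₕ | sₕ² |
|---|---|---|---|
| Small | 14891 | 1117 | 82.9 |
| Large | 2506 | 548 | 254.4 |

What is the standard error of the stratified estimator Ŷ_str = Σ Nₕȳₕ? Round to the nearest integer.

Var(Ŷ_str) = Σₕ Nₕ²(1 − fₕ)sₕ²/nₕ.
Small: 14891²·(1 − 1117/14891)·82.9/1117 = 1.5222476 × 10^7.
Large: 2506²·(1 − 548/2506)·254.4/548 = 2.2778772 × 10^6.
Sum = 1.7500353 × 10^7.
SE = √(1.7500353 × 10^7) = 4183.

4183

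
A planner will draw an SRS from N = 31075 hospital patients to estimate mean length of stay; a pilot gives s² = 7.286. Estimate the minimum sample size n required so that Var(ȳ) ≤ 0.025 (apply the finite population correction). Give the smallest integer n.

Without fpc, n₀ = s²/D = 7.286/0.025 = 291.4400.
With fpc, (1 − n/N)·s²/n ≤ D requires n ≥ n₀/(1 + n₀/N) = 291.4400/(1 + 291.4400/31075) = 288.7321.
Rounding up, n = 289.

289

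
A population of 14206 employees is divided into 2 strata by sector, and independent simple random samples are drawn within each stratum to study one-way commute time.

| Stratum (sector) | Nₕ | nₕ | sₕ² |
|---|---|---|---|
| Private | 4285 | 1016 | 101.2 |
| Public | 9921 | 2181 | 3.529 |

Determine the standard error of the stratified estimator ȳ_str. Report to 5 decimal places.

0.08677

Var(ȳ_str) = Σₕ Wₕ²(1 − fₕ)sₕ²/nₕ with Wₕ = Nₕ/N, N = 14206.
Private: Wₕ = 0.30163311; term = 0.30163311²·(1 − 0.23710618)·101.2/1016 = 0.0069136745.
Public: Wₕ = 0.69836689; term = 0.69836689²·(1 − 0.21983671)·3.529/2181 = 6.1567112 × 10^-4.
Sum = 0.0075293456.
SE = √(0.0075293456) = 0.08677.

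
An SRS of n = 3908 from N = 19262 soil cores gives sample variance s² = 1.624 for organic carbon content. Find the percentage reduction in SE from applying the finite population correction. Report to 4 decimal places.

10.7188

f = n/N = 3908/19262 = 0.20288651.
SE_no-fpc = √(s²/n) = 0.020385236; SE_fpc = √((1−f)s²/n) = 0.018200185.
Ratio = √(1−f) = 0.89281212. Reduction = 100·(1 − 0.89281212) = 10.7188%.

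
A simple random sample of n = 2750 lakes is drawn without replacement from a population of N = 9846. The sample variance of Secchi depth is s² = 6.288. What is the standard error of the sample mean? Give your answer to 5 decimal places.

0.04059

Under SRS without replacement, Var(ȳ) = (1 − f)·s²/n with f = n/N = 2750/9846 = 0.27930124.
Var(ȳ) = (1 − 0.27930124)·6.288/2750 = 0.72069876·0.0022865455 = 0.0016479105.
SE(ȳ) = √(0.0016479105) = 0.04059.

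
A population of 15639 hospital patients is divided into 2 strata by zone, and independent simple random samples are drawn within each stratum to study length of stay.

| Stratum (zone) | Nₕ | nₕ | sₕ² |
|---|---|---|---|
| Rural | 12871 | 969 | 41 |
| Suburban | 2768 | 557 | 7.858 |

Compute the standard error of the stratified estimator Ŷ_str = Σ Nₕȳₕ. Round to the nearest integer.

2563

Var(Ŷ_str) = Σₕ Nₕ²(1 − fₕ)sₕ²/nₕ.
Rural: 12871²·(1 − 969/12871)·41/969 = 6.4817506 × 10^6.
Suburban: 2768²·(1 − 557/2768)·7.858/557 = 86339.923.
Sum = 6.5680905 × 10^6.
SE = √(6.5680905 × 10^6) = 2563.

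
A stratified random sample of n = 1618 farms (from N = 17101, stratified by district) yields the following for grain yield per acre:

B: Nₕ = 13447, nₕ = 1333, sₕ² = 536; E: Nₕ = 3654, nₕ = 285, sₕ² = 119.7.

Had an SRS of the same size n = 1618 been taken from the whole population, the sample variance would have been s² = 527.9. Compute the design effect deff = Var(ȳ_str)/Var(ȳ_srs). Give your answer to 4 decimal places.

0.8181

Var(ȳ_str) = Σ Wₕ²(1−fₕ)sₕ²/nₕ with Wₕ = Nₕ/17101:
  B: (13447/17101)²·(1−1333/13447)·536/1333 = 0.22397761
  E: (3654/17101)²·(1−285/3654)·119.7/285 = 0.017679738
  → Var(ȳ_str) = 0.24165735.
Var(ȳ_srs) = (1 − 1618/17101)·527.9/1618 = 0.29539746.
deff = 0.24165735 / 0.29539746 = 0.8181.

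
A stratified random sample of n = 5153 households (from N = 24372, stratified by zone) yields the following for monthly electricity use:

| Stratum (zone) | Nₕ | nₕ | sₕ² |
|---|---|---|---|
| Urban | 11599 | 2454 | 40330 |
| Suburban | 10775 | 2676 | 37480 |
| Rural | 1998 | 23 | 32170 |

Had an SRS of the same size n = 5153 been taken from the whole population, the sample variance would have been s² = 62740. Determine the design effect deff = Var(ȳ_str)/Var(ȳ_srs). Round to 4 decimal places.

1.4878

Var(ȳ_str) = Σ Wₕ²(1−fₕ)sₕ²/nₕ with Wₕ = Nₕ/24372:
  Urban: (11599/24372)²·(1−2454/11599)·40330/2454 = 2.9347802
  Suburban: (10775/24372)²·(1−2676/10775)·37480/2676 = 2.0576894
  Rural: (1998/24372)²·(1−23/1998)·32170/23 = 9.2918774
  → Var(ȳ_str) = 14.284347.
Var(ȳ_srs) = (1 − 5153/24372)·62740/5153 = 9.6011662.
deff = 14.284347 / 9.6011662 = 1.4878.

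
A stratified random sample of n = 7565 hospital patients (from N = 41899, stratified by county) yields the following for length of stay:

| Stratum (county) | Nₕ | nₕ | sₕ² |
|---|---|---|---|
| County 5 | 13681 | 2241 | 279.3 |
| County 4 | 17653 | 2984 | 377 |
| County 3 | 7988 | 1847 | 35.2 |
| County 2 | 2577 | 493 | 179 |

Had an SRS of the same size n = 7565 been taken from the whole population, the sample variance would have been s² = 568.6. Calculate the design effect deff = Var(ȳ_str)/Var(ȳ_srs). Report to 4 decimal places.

0.5097

Var(ȳ_str) = Σ Wₕ²(1−fₕ)sₕ²/nₕ with Wₕ = Nₕ/41899:
  County 5: (13681/41899)²·(1−2241/13681)·279.3/2241 = 0.011111319
  County 4: (17653/41899)²·(1−2984/17653)·377/2984 = 0.018636066
  County 3: (7988/41899)²·(1−1847/7988)·35.2/1847 = 5.3253187 × 10^-4
  County 2: (2577/41899)²·(1−493/2577)·179/493 = 0.0011107362
  → Var(ȳ_str) = 0.031390653.
Var(ȳ_srs) = (1 − 7565/41899)·568.6/7565 = 0.0615912.
deff = 0.031390653 / 0.0615912 = 0.5097.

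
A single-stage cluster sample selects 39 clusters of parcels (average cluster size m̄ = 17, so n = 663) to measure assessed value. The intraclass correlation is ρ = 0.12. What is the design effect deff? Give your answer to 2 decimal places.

2.92

deff = 1 + (17 − 1)·0.12 = 1 + 1.92 = 2.92.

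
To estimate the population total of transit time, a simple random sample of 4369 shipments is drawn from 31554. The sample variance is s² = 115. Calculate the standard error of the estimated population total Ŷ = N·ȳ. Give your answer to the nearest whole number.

4752

Var(Ŷ) = N²·Var(ȳ) = N²·(1 − n/N)·s²/n.
f = 4369/31554 = 0.13846105; Var(ȳ) = 0.86153895·115/4369 = 0.022677267.
Var(Ŷ) = 31554² · 0.022677267 = 2.2578732 × 10^7.
SE(Ŷ) = √(2.2578732 × 10^7) = 4752.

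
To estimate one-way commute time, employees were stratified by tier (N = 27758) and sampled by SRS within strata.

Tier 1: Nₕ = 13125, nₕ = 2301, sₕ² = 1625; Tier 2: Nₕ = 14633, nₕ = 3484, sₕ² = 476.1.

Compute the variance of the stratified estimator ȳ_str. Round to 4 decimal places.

Var(ȳ_str) = Σₕ Wₕ²(1 − fₕ)sₕ²/nₕ with Wₕ = Nₕ/N, N = 27758.
Tier 1: Wₕ = 0.47283666; term = 0.47283666²·(1 − 0.17531429)·1625/2301 = 0.13021095.
Tier 2: Wₕ = 0.52716334; term = 0.52716334²·(1 − 0.23809198)·476.1/3484 = 0.0289343.
Sum = 0.15914525.

0.1591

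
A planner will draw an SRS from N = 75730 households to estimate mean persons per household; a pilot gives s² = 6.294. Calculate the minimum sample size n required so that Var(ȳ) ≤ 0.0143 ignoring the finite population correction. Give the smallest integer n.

Without fpc, n₀ = s²/D = 6.294/0.0143 = 440.1399.
Rounding up, n = 441.

441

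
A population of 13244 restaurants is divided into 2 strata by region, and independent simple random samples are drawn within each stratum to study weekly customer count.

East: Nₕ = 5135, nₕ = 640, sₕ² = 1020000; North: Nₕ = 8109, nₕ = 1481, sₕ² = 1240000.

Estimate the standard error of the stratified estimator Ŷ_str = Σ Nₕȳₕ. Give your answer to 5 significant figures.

285980

Var(Ŷ_str) = Σₕ Nₕ²(1 − fₕ)sₕ²/nₕ.
East: 5135²·(1 − 640/5135)·1020000/640 = 3.6786659 × 10^10.
North: 8109²·(1 − 1481/8109)·1240000/1481 = 4.5000405 × 10^10.
Sum = 8.1787064 × 10^10.
SE = √(8.1787064 × 10^10) = 285980.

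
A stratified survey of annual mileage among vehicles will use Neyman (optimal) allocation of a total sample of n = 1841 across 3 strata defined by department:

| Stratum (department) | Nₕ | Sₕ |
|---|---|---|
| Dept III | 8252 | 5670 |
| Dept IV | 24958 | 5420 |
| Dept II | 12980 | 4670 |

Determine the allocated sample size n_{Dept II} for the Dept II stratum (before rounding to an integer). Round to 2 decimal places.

Neyman allocation: nₕ = n·NₕSₕ / Σⱼ NⱼSⱼ.
Σ NⱼSⱼ = 8252·5670 + 24958·5420 + 12980·4670 = 2.426778 × 10^8.
n_{Dept II} = 1841·12980·4670 / (2.426778 × 10^8) = 459.85.

459.85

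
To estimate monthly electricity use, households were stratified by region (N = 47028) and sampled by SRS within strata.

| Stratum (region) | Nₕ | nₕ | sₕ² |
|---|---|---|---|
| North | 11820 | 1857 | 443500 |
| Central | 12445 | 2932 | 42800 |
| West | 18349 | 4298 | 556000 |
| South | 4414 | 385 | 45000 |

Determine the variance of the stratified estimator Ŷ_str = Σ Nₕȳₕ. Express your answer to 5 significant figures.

6.5284 × 10^10

Var(Ŷ_str) = Σₕ Nₕ²(1 − fₕ)sₕ²/nₕ.
North: 11820²·(1 − 1857/11820)·443500/1857 = 2.8124793 × 10^10.
Central: 12445²·(1 − 2932/12445)·42800/2932 = 1.7281928 × 10^9.
West: 18349²·(1 − 4298/18349)·556000/4298 = 3.3352471 × 10^10.
South: 4414²·(1 − 385/4414)·45000/385 = 2.0786501 × 10^9.
Sum = 6.5284107 × 10^10.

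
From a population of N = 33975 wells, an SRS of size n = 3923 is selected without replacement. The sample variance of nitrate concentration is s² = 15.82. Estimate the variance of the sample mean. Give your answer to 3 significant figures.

0.00357

Under SRS without replacement, Var(ȳ) = (1 − f)·s²/n with f = n/N = 3923/33975 = 0.11546726.
Var(ȳ) = (1 − 0.11546726)·15.82/3923 = 0.88453274·0.0040326281 = 0.0035669916.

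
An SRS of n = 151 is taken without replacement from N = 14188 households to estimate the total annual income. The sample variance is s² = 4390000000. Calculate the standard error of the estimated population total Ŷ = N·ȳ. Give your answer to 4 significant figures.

7.609 × 10^7

Var(Ŷ) = N²·Var(ȳ) = N²·(1 − n/N)·s²/n.
f = 151/14188 = 0.01064280; Var(ȳ) = 0.98935720·4390000000/151 = 2.8763431 × 10^7.
Var(Ŷ) = 14188² · (2.8763431 × 10^7) = 5.7900598 × 10^15.
SE(Ŷ) = √(5.7900598 × 10^15) = 7.609 × 10^7.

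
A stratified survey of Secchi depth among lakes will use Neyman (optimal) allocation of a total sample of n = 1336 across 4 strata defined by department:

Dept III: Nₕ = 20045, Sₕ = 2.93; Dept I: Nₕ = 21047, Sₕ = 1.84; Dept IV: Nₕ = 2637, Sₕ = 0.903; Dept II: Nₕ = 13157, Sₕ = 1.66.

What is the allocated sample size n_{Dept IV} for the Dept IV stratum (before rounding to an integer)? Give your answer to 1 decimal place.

26.1

Neyman allocation: nₕ = n·NₕSₕ / Σⱼ NⱼSⱼ.
Σ NⱼSⱼ = 20045·2.93 + 21047·1.84 + 2637·0.903 + 13157·1.66 = 121680.16.
n_{Dept IV} = 1336·2637·0.903 / 121680.16 = 26.1.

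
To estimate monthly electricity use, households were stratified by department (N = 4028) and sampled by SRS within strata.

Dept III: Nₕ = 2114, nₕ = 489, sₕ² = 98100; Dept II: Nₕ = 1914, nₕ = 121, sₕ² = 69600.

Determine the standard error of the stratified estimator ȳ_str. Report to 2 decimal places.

Var(ȳ_str) = Σₕ Wₕ²(1 − fₕ)sₕ²/nₕ with Wₕ = Nₕ/N, N = 4028.
Dept III: Wₕ = 0.52482622; term = 0.52482622²·(1 − 0.23131504)·98100/489 = 42.475605.
Dept II: Wₕ = 0.47517378; term = 0.47517378²·(1 − 0.06321839)·69600/121 = 121.66542.
Sum = 164.14103.
SE = √(164.14103) = 12.81.

12.81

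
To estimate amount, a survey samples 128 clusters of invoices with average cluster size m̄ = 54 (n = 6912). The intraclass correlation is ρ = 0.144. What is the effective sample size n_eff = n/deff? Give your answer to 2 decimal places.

800.74

deff = 1 + (54 − 1)·0.144 = 1 + 7.632 = 8.632.
n_eff = 6912 / 8.632 = 800.74.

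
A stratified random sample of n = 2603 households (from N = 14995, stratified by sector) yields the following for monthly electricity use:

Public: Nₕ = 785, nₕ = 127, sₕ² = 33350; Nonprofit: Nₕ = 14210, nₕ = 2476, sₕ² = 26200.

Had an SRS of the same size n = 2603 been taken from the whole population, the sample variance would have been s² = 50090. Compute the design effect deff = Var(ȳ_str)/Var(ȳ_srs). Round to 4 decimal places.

0.5314

Var(ȳ_str) = Σ Wₕ²(1−fₕ)sₕ²/nₕ with Wₕ = Nₕ/14995:
  Public: (785/14995)²·(1−127/785)·33350/127 = 0.60324638
  Nonprofit: (14210/14995)²·(1−2476/14210)·26200/2476 = 7.8468956
  → Var(ȳ_str) = 8.450142.
Var(ȳ_srs) = (1 − 2603/14995)·50090/2603 = 15.902734.
deff = 8.450142 / 15.902734 = 0.5314.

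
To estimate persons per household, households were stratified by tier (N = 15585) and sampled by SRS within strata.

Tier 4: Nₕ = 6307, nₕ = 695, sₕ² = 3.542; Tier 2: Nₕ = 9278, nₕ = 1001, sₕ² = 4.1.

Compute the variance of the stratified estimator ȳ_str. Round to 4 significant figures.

Var(ȳ_str) = Σₕ Wₕ²(1 − fₕ)sₕ²/nₕ with Wₕ = Nₕ/N, N = 15585.
Tier 4: Wₕ = 0.40468399; term = 0.40468399²·(1 − 0.11019502)·3.542/695 = 7.4266102 × 10^-4.
Tier 2: Wₕ = 0.59531601; term = 0.59531601²·(1 − 0.10788963)·4.1/1001 = 0.0012949813.
Sum = 0.0020376423.

0.002038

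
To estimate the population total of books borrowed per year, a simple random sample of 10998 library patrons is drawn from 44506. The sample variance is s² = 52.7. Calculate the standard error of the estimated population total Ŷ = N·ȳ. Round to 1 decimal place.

Var(Ŷ) = N²·Var(ȳ) = N²·(1 − n/N)·s²/n.
f = 10998/44506 = 0.24711275; Var(ȳ) = 0.75288725·52.7/10998 = 0.0036076703.
Var(Ŷ) = 44506² · 0.0036076703 = 7.1460157 × 10^6.
SE(Ŷ) = √(7.1460157 × 10^6) = 2673.2.

2673.2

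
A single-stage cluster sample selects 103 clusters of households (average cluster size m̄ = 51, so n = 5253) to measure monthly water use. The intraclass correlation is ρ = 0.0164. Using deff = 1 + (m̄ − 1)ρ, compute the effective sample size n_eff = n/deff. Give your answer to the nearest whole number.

deff = 1 + (51 − 1)·0.0164 = 1 + 0.82 = 1.82.
n_eff = 5253 / 1.82 = 2886.

2886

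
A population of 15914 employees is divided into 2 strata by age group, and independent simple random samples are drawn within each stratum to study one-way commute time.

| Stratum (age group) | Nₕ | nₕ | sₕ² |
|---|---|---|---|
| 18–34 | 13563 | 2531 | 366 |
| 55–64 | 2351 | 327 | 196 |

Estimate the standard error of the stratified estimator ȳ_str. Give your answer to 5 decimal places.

0.31096

Var(ȳ_str) = Σₕ Wₕ²(1 − fₕ)sₕ²/nₕ with Wₕ = Nₕ/N, N = 15914.
18–34: Wₕ = 0.85226844; term = 0.85226844²·(1 − 0.18661063)·366/2531 = 0.08543587.
55–64: Wₕ = 0.14773156; term = 0.14773156²·(1 − 0.13908975)·196/327 = 0.011261928.
Sum = 0.096697798.
SE = √(0.096697798) = 0.31096.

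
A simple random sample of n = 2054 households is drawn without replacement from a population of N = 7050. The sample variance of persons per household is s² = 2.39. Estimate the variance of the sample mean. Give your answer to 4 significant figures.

Under SRS without replacement, Var(ȳ) = (1 − f)·s²/n with f = n/N = 2054/7050 = 0.29134752.
Var(ȳ) = (1 − 0.29134752)·2.39/2054 = 0.70865248·0.0011635833 = 8.2457616 × 10^-4.

8.246 × 10^-4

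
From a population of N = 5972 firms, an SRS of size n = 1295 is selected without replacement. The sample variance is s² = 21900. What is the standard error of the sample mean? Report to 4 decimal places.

Under SRS without replacement, Var(ȳ) = (1 − f)·s²/n with f = n/N = 1295/5972 = 0.21684528.
Var(ȳ) = (1 − 0.21684528)·21900/1295 = 0.78315472·16.911197 = 13.244084.
SE(ȳ) = √(13.244084) = 3.6392.

3.6392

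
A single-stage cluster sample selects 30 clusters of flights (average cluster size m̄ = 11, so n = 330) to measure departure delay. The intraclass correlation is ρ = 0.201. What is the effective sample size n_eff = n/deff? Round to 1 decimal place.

deff = 1 + (11 − 1)·0.201 = 1 + 2.01 = 3.01.
n_eff = 330 / 3.01 = 109.6.

109.6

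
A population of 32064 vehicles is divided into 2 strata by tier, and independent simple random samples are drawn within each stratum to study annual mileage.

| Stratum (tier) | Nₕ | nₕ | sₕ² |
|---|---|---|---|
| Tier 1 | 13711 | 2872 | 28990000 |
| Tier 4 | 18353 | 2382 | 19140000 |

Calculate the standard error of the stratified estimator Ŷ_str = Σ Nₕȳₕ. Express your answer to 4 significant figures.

Var(Ŷ_str) = Σₕ Nₕ²(1 − fₕ)sₕ²/nₕ.
Tier 1: 13711²·(1 − 2872/13711)·28990000/2872 = 1.5001066 × 10^12.
Tier 4: 18353²·(1 − 2382/18353)·19140000/2382 = 2.3552627 × 10^12.
Sum = 3.8553693 × 10^12.
SE = √(3.8553693 × 10^12) = 1.964 × 10^6.

1.964 × 10^6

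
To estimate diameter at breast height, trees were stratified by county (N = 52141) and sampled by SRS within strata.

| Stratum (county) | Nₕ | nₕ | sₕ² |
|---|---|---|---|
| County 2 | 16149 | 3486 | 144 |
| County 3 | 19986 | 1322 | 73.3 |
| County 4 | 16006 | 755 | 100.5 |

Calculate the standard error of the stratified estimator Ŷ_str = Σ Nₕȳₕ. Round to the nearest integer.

7850

Var(Ŷ_str) = Σₕ Nₕ²(1 − fₕ)sₕ²/nₕ.
County 2: 16149²·(1 − 3486/16149)·144/3486 = 8.447289 × 10^6.
County 3: 19986²·(1 − 1322/19986)·73.3/1322 = 2.0682505 × 10^7.
County 4: 16006²·(1 − 755/16006)·100.5/755 = 3.2493781 × 10^7.
Sum = 6.1623575 × 10^7.
SE = √(6.1623575 × 10^7) = 7850.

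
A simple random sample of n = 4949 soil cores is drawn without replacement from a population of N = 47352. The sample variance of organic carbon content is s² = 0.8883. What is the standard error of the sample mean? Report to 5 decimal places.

Under SRS without replacement, Var(ȳ) = (1 − f)·s²/n with f = n/N = 4949/47352 = 0.10451512.
Var(ȳ) = (1 − 0.10451512)·0.8883/4949 = 0.89548488·1.7949081 × 10^-4 = 1.607313 × 10^-4.
SE(ȳ) = √(1.607313 × 10^-4) = 0.01268.

0.01268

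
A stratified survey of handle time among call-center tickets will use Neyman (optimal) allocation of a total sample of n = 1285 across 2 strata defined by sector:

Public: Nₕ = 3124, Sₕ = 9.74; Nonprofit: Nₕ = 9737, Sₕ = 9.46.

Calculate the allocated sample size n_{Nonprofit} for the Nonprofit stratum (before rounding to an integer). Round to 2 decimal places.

965.92

Neyman allocation: nₕ = n·NₕSₕ / Σⱼ NⱼSⱼ.
Σ NⱼSⱼ = 3124·9.74 + 9737·9.46 = 122539.78.
n_{Nonprofit} = 1285·9737·9.46 / 122539.78 = 965.92.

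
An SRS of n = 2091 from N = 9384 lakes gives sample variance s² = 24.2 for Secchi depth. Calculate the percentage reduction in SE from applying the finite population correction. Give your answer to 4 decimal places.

f = n/N = 2091/9384 = 0.22282609.
SE_no-fpc = √(s²/n) = 0.10757978; SE_fpc = √((1−f)s²/n) = 0.094839613.
Ratio = √(1−f) = 0.88157468. Reduction = 100·(1 − 0.88157468) = 11.8425%.

11.8425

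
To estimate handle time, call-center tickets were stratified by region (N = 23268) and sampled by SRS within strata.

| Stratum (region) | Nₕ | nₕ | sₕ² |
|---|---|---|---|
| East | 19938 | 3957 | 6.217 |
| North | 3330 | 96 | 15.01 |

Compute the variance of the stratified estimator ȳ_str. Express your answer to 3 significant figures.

Var(ȳ_str) = Σₕ Wₕ²(1 − fₕ)sₕ²/nₕ with Wₕ = Nₕ/N, N = 23268.
East: Wₕ = 0.85688499; term = 0.85688499²·(1 − 0.19846524)·6.217/3957 = 9.2466038 × 10^-4.
North: Wₕ = 0.14311501; term = 0.14311501²·(1 − 0.02882883)·15.01/96 = 0.0031101089.
Sum = 0.0040347693.

0.00403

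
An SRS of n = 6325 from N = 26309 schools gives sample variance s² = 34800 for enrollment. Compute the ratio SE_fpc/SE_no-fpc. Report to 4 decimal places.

f = n/N = 6325/26309 = 0.24041203.
SE_no-fpc = √(s²/n) = 2.3456292; SE_fpc = √((1−f)s²/n) = 2.0443177.
Ratio = √(1−f) = 0.87154344.

0.8715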